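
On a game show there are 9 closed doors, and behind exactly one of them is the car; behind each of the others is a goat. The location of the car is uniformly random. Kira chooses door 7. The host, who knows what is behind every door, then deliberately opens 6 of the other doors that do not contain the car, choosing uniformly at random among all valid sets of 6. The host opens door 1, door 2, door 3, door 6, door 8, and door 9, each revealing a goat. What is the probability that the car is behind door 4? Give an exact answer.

Consider each possible location of the car in turn.
If it is behind any of doors 1, 2, 3, 6, 8, and 9 (prior 1/9 each): that door was opened and seen not to hold the prize — ruled out; weight (1/9)·0 = 0 each.
If it is behind either of doors 4 and 5 (prior 1/9 each): the host has 7 equally likely choices, so probability 1/7; weight (1/9)·(1/7) = 1/63 each.
If it is behind door 7 (prior 1/9): the host has 28 equally likely choices, so probability 1/28; weight (1/9)·(1/28) = 1/252.
The weights sum to 1/28.
So P(the car behind door 4 | the host opened door 1, door 2, door 3, door 6, door 8, and door 9) = (1/63) / (1/28) = 4/9.

4/9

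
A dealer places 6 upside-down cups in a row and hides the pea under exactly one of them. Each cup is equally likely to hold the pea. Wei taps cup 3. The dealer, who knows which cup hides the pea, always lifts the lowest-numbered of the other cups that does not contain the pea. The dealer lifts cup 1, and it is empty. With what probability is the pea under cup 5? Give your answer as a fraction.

Condition on the true location of the pea.
If it is under cup 1 (prior 1/6): the dealer opened cup 1, so this case is ruled out; weight (1/6)·0 = 0.
If it is under any of cups 2, 3, 4, 5, and 6 (prior 1/6 each): cup 1 is the lowest-numbered option available, probability 1; weight (1/6)·1 = 1/6 each.
The weights sum to 5/6.
So P(the pea under cup 5 | the dealer opened cup 1) = (1/6) / (5/6) = 1/5.

1/5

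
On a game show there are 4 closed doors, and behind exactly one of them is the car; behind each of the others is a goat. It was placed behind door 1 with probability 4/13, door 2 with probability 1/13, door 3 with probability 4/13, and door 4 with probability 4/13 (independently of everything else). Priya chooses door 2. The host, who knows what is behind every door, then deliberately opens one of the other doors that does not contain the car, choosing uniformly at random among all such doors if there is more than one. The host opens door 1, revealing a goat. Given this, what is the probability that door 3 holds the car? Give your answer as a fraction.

6/13

Apply Bayes' rule, conditioning on where the car actually is.
If it is behind door 1 (prior 4/13): the host opened door 1, so this case is ruled out; weight (4/13)·0 = 0.
If it is behind door 2 (prior 1/13): the host has 3 equally likely choices, so probability 1/3; weight (1/13)·(1/3) = 1/39.
If it is behind either of doors 3 and 4 (prior 4/13 each): the host has 2 equally likely choices, so probability 1/2; weight (4/13)·(1/2) = 2/13 each.
The weights sum to 1/3.
So P(the car behind door 3 | the host opened door 1) = (2/13) / (1/3) = 6/13.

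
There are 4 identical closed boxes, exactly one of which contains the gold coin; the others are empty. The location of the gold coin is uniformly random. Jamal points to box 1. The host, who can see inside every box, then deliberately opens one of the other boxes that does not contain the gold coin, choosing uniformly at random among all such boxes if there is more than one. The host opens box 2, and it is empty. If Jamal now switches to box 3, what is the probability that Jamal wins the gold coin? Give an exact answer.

Consider each possible location of the gold coin in turn.
If it is in box 1 (prior 1/4): the host has 3 equally likely choices, so probability 1/3; weight (1/4)·(1/3) = 1/12.
If it is in box 2 (prior 1/4): the host opened box 2, so this case is ruled out; weight (1/4)·0 = 0.
If it is in either of boxes 3 and 4 (prior 1/4 each): the host has 2 equally likely choices, so probability 1/2; weight (1/4)·(1/2) = 1/8 each.
The weights sum to 1/3.
So P(the gold coin in box 3 | the host opened box 2) = (1/8) / (1/3) = 3/8.

3/8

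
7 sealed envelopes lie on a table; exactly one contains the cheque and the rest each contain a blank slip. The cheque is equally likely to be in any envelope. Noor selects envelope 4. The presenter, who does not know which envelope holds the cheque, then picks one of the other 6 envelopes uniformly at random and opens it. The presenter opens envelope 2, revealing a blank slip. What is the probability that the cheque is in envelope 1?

Condition on the true location of the cheque.
If it is in any of envelopes 1, 3, 4, 5, 6, and 7 (prior 1/7 each): the presenter picks envelope 2 with probability 1/6 regardless, and it is not the prize; weight (1/7)·(1/6) = 1/42 each.
If it is in envelope 2 (prior 1/7): the presenter opened envelope 2, so this case is ruled out; weight (1/7)·0 = 0.
The weights sum to 1/7.
So P(the cheque in envelope 1 | the presenter opened envelope 2) = (1/42) / (1/7) = 1/6.

1/6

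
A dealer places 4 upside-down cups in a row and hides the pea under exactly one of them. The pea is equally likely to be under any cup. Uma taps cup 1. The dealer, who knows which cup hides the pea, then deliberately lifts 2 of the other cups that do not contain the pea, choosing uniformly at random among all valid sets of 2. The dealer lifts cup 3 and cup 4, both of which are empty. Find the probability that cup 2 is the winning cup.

3/4

Condition on the true location of the pea.
If it is under cup 1 (prior 1/4): the dealer has 3 equally likely choices, so probability 1/3; weight (1/4)·(1/3) = 1/12.
If it is under cup 2 (prior 1/4): the dealer has no choice, probability 1; weight (1/4)·1 = 1/4.
If it is under either of cups 3 and 4 (prior 1/4 each): that cup was opened and seen not to hold the prize — ruled out; weight (1/4)·0 = 0 each.
The weights sum to 1/3.
So P(the pea under cup 2 | the dealer opened cup 3 and cup 4) = (1/4) / (1/3) = 3/4.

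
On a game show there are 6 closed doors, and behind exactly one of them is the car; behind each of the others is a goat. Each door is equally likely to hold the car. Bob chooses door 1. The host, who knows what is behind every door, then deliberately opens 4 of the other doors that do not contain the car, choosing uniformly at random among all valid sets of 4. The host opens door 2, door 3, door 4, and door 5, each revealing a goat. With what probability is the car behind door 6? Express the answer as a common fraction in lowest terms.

Consider each possible location of the car in turn.
If it is behind door 1 (prior 1/6): the host has 5 equally likely choices, so probability 1/5; weight (1/6)·(1/5) = 1/30.
If it is behind any of doors 2, 3, 4, and 5 (prior 1/6 each): that door was opened and seen not to hold the prize — ruled out; weight (1/6)·0 = 0 each.
If it is behind door 6 (prior 1/6): the host has no choice, probability 1; weight (1/6)·1 = 1/6.
The weights sum to 1/5.
So P(the car behind door 6 | the host opened door 2, door 3, door 4, and door 5) = (1/6) / (1/5) = 5/6.

5/6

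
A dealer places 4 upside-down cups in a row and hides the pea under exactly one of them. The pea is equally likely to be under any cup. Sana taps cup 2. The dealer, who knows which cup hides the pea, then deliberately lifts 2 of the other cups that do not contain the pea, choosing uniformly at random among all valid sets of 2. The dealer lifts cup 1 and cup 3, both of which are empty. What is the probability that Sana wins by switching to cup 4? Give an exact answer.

3/4

Condition on the true location of the pea.
If it is under either of cups 1 and 3 (prior 1/4 each): that cup was opened and seen not to hold the prize — ruled out; weight (1/4)·0 = 0 each.
If it is under cup 2 (prior 1/4): the dealer has 3 equally likely choices, so probability 1/3; weight (1/4)·(1/3) = 1/12.
If it is under cup 4 (prior 1/4): the dealer has no choice, probability 1; weight (1/4)·1 = 1/4.
The weights sum to 1/3.
So P(the pea under cup 4 | the dealer opened cup 1 and cup 3) = (1/4) / (1/3) = 3/4.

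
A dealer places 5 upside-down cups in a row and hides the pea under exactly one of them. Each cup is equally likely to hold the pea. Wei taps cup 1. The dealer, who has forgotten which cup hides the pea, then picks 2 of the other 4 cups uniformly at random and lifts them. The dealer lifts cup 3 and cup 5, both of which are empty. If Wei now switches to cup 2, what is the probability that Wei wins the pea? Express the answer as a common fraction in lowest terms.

Consider each possible location of the pea in turn.
If it is under any of cups 1, 2, and 4 (prior 1/5 each): the dealer picks exactly this set with probability 1/6 regardless, and none is the prize; weight (1/5)·(1/6) = 1/30 each.
If it is under either of cups 3 and 5 (prior 1/5 each): that cup was opened and seen not to hold the prize — ruled out; weight (1/5)·0 = 0 each.
The weights sum to 1/10.
So P(the pea under cup 2 | the dealer opened cup 3 and cup 5) = (1/30) / (1/10) = 1/3.

1/3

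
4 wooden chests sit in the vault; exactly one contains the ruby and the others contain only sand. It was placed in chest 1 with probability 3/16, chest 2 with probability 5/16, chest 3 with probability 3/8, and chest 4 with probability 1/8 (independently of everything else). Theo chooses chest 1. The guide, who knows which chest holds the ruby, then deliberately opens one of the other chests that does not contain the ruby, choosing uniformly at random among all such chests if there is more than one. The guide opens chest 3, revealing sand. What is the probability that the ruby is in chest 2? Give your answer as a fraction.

Consider each possible location of the ruby in turn.
If it is in chest 1 (prior 3/16): the guide has 3 equally likely choices, so probability 1/3; weight (3/16)·(1/3) = 1/16.
If it is in chest 2 (prior 5/16): the guide has 2 equally likely choices, so probability 1/2; weight (5/16)·(1/2) = 5/32.
If it is in chest 3 (prior 3/8): the guide opened chest 3, so this case is ruled out; weight (3/8)·0 = 0.
If it is in chest 4 (prior 1/8): the guide has 2 equally likely choices, so probability 1/2; weight (1/8)·(1/2) = 1/16.
The weights sum to 9/32.
So P(the ruby in chest 2 | the guide opened chest 3) = (5/32) / (9/32) = 5/9.

5/9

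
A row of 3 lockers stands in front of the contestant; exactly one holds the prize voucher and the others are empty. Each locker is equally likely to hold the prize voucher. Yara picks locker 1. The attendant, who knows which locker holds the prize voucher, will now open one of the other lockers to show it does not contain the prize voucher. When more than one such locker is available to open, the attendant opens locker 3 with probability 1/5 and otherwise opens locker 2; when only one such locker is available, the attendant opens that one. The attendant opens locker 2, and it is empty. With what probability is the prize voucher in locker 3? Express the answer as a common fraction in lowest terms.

Apply Bayes' rule, conditioning on where the prize voucher actually is.
If it is in locker 1 (prior 1/3): locker 3 is available but not opened, probability 4/5; weight (1/3)·(4/5) = 4/15.
If it is in locker 2 (prior 1/3): the attendant opened locker 2, so this case is ruled out; weight (1/3)·0 = 0.
If it is in locker 3 (prior 1/3): only locker 2 is available, probability 1; weight (1/3)·1 = 1/3.
The weights sum to 3/5.
So P(the prize voucher in locker 3 | the attendant opened locker 2) = (1/3) / (3/5) = 5/9.

5/9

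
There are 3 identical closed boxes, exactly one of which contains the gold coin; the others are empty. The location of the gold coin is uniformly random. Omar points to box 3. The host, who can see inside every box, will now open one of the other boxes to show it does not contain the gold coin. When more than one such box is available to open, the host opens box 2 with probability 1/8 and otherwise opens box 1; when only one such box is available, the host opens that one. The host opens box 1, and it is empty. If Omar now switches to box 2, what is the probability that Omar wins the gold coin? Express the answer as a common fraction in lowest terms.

Condition on the true location of the gold coin.
If it is in box 1 (prior 1/3): the host opened box 1, so this case is ruled out; weight (1/3)·0 = 0.
If it is in box 2 (prior 1/3): only box 1 is available, probability 1; weight (1/3)·1 = 1/3.
If it is in box 3 (prior 1/3): box 2 is available but not opened, probability 7/8; weight (1/3)·(7/8) = 7/24.
The weights sum to 5/8.
So P(the gold coin in box 2 | the host opened box 1) = (1/3) / (5/8) = 8/15.

8/15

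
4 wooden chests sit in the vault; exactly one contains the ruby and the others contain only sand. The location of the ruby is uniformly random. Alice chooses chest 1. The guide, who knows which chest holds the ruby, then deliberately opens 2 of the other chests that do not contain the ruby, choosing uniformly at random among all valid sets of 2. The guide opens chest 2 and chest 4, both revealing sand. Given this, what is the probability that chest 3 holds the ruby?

3/4

Condition on the true location of the ruby.
If it is in chest 1 (prior 1/4): the guide has 3 equally likely choices, so probability 1/3; weight (1/4)·(1/3) = 1/12.
If it is in either of chests 2 and 4 (prior 1/4 each): that chest was opened and seen not to hold the prize — ruled out; weight (1/4)·0 = 0 each.
If it is in chest 3 (prior 1/4): the guide has no choice, probability 1; weight (1/4)·1 = 1/4.
The weights sum to 1/3.
So P(the ruby in chest 3 | the guide opened chest 2 and chest 4) = (1/4) / (1/3) = 3/4.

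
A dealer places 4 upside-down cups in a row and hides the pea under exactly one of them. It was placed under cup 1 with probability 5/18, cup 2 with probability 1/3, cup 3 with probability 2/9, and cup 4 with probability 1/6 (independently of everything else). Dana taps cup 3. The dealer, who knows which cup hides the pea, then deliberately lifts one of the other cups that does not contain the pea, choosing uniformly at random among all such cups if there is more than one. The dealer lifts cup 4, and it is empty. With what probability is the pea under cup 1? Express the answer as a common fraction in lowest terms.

15/41

Apply Bayes' rule, conditioning on where the pea actually is.
If it is under cup 1 (prior 5/18): the dealer has 2 equally likely choices, so probability 1/2; weight (5/18)·(1/2) = 5/36.
If it is under cup 2 (prior 1/3): the dealer has 2 equally likely choices, so probability 1/2; weight (1/3)·(1/2) = 1/6.
If it is under cup 3 (prior 2/9): the dealer has 3 equally likely choices, so probability 1/3; weight (2/9)·(1/3) = 2/27.
If it is under cup 4 (prior 1/6): the dealer opened cup 4, so this case is ruled out; weight (1/6)·0 = 0.
The weights sum to 41/108.
So P(the pea under cup 1 | the dealer opened cup 4) = (5/36) / (41/108) = 15/41.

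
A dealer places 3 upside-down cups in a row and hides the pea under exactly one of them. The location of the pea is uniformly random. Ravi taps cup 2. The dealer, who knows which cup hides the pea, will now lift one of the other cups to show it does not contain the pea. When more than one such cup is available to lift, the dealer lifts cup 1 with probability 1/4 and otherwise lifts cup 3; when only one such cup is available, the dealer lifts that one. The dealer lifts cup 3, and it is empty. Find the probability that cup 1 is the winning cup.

Apply Bayes' rule, conditioning on where the pea actually is.
If it is under cup 1 (prior 1/3): only cup 3 is available, probability 1; weight (1/3)·1 = 1/3.
If it is under cup 2 (prior 1/3): cup 1 is available but not opened, probability 3/4; weight (1/3)·(3/4) = 1/4.
If it is under cup 3 (prior 1/3): the dealer opened cup 3, so this case is ruled out; weight (1/3)·0 = 0.
The weights sum to 7/12.
So P(the pea under cup 1 | the dealer opened cup 3) = (1/3) / (7/12) = 4/7.

4/7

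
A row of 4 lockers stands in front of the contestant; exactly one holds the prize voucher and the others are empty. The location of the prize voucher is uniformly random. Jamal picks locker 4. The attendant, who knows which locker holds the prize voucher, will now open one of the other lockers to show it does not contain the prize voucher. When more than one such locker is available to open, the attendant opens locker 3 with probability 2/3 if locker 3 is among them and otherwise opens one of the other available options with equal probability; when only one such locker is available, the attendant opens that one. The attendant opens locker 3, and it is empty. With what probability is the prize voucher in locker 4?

Condition on the true location of the prize voucher.
If it is in any of lockers 1, 2, and 4 (prior 1/4 each): locker 3 is available, opened with probability 2/3; weight (1/4)·(2/3) = 1/6 each.
If it is in locker 3 (prior 1/4): the attendant opened locker 3, so this case is ruled out; weight (1/4)·0 = 0.
The weights sum to 1/2.
So P(the prize voucher in locker 4 | the attendant opened locker 3) = (1/6) / (1/2) = 1/3.

1/3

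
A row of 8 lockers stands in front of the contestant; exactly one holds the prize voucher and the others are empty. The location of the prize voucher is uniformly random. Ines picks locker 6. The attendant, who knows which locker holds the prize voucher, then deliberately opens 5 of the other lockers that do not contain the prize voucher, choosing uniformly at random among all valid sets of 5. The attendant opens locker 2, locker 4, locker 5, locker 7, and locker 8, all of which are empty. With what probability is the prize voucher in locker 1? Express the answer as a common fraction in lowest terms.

Consider each possible location of the prize voucher in turn.
If it is in either of lockers 1 and 3 (prior 1/8 each): the attendant has 6 equally likely choices, so probability 1/6; weight (1/8)·(1/6) = 1/48 each.
If it is in any of lockers 2, 4, 5, 7, and 8 (prior 1/8 each): that locker was opened and seen not to hold the prize — ruled out; weight (1/8)·0 = 0 each.
If it is in locker 6 (prior 1/8): the attendant has 21 equally likely choices, so probability 1/21; weight (1/8)·(1/21) = 1/168.
The weights sum to 1/21.
So P(the prize voucher in locker 1 | the attendant opened locker 2, locker 4, locker 5, locker 7, and locker 8) = (1/48) / (1/21) = 7/16.

7/16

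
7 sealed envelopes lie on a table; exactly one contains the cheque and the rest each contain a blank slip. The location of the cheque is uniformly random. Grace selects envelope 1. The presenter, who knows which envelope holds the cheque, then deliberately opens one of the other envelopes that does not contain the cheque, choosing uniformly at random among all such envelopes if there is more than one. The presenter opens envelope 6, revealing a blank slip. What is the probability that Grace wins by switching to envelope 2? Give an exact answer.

6/35

Consider each possible location of the cheque in turn.
If it is in envelope 1 (prior 1/7): the presenter has 6 equally likely choices, so probability 1/6; weight (1/7)·(1/6) = 1/42.
If it is in any of envelopes 2, 3, 4, 5, and 7 (prior 1/7 each): the presenter has 5 equally likely choices, so probability 1/5; weight (1/7)·(1/5) = 1/35 each.
If it is in envelope 6 (prior 1/7): the presenter opened envelope 6, so this case is ruled out; weight (1/7)·0 = 0.
The weights sum to 1/6.
So P(the cheque in envelope 2 | the presenter opened envelope 6) = (1/35) / (1/6) = 6/35.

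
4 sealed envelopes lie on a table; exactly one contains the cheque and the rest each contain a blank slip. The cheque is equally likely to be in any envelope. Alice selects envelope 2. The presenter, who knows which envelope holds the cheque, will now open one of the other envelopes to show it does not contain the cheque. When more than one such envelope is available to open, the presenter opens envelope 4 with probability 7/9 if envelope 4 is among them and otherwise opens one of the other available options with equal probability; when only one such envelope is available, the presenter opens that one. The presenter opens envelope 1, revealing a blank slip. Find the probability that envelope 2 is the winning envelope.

Condition on the true location of the cheque.
If it is in envelope 1 (prior 1/4): the presenter opened envelope 1, so this case is ruled out; weight (1/4)·0 = 0.
If it is in envelope 2 (prior 1/4): envelope 4 is available but not opened; envelope 1 gets probability (1 − 7/9)/2 = 1/9; weight (1/4)·(1/9) = 1/36.
If it is in envelope 3 (prior 1/4): envelope 4 is available but not opened, probability 2/9; weight (1/4)·(2/9) = 1/18.
If it is in envelope 4 (prior 1/4): envelope 4 holds the prize so is unavailable; the presenter chooses uniformly among the 2 others, probability 1/2; weight (1/4)·(1/2) = 1/8.
The weights sum to 5/24.
So P(the cheque in envelope 2 | the presenter opened envelope 1) = (1/36) / (5/24) = 2/15.

2/15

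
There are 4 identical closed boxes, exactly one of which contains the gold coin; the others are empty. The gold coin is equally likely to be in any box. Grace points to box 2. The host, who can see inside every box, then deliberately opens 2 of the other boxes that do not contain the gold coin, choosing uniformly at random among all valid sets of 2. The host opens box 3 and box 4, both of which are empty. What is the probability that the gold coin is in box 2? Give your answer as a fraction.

Consider each possible location of the gold coin in turn.
If it is in box 1 (prior 1/4): the host has no choice, probability 1; weight (1/4)·1 = 1/4.
If it is in box 2 (prior 1/4): the host has 3 equally likely choices, so probability 1/3; weight (1/4)·(1/3) = 1/12.
If it is in either of boxes 3 and 4 (prior 1/4 each): that box was opened and seen not to hold the prize — ruled out; weight (1/4)·0 = 0 each.
The weights sum to 1/3.
So P(the gold coin in box 2 | the host opened box 3 and box 4) = (1/12) / (1/3) = 1/4.

1/4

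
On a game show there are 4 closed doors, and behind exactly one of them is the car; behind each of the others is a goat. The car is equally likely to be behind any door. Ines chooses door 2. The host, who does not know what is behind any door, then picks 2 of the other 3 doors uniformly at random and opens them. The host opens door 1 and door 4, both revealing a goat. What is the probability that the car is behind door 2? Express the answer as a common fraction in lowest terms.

Because the host chose which doors to open without knowing where the car is, the choice is independent of the prize location. Learning that none of the 2 opened doors holds the car simply rules out those 2 locations and leaves the remaining 2 doors still equally likely by symmetry.
So P(the car behind door 2) = 1/2.

1/2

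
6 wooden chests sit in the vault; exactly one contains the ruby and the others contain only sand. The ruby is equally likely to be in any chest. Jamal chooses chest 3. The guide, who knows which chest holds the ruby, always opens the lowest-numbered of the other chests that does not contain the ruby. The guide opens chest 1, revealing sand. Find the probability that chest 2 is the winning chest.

1/5

Condition on the true location of the ruby.
If it is in chest 1 (prior 1/6): the guide opened chest 1, so this case is ruled out; weight (1/6)·0 = 0.
If it is in any of chests 2, 3, 4, 5, and 6 (prior 1/6 each): chest 1 is the lowest-numbered option available, probability 1; weight (1/6)·1 = 1/6 each.
The weights sum to 5/6.
So P(the ruby in chest 2 | the guide opened chest 1) = (1/6) / (5/6) = 1/5.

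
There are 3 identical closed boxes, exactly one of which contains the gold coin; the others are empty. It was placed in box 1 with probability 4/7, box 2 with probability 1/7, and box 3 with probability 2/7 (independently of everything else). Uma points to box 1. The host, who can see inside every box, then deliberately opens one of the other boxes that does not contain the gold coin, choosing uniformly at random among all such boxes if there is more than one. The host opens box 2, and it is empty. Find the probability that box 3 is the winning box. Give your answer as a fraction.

Apply Bayes' rule, conditioning on where the gold coin actually is.
If it is in box 1 (prior 4/7): the host has 2 equally likely choices, so probability 1/2; weight (4/7)·(1/2) = 2/7.
If it is in box 2 (prior 1/7): the host opened box 2, so this case is ruled out; weight (1/7)·0 = 0.
If it is in box 3 (prior 2/7): the host has no choice, probability 1; weight (2/7)·1 = 2/7.
The weights sum to 4/7.
So P(the gold coin in box 3 | the host opened box 2) = (2/7) / (4/7) = 1/2.

1/2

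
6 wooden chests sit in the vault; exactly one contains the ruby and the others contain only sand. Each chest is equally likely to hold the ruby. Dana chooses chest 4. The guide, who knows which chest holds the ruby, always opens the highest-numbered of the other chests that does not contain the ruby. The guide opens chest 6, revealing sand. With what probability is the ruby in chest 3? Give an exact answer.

1/5

Apply Bayes' rule, conditioning on where the ruby actually is.
If it is in any of chests 1, 2, 3, 4, and 5 (prior 1/6 each): chest 6 is the highest-numbered option available, probability 1; weight (1/6)·1 = 1/6 each.
If it is in chest 6 (prior 1/6): the guide opened chest 6, so this case is ruled out; weight (1/6)·0 = 0.
The weights sum to 5/6.
So P(the ruby in chest 3 | the guide opened chest 6) = (1/6) / (5/6) = 1/5.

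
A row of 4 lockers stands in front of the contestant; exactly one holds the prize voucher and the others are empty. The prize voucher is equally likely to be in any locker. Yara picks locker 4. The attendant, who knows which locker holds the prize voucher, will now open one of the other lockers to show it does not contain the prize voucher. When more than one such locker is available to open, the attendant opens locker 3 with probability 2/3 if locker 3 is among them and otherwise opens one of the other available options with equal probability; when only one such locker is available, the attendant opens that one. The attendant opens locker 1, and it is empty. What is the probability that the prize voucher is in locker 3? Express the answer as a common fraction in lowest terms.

1/2

Apply Bayes' rule, conditioning on where the prize voucher actually is.
If it is in locker 1 (prior 1/4): the attendant opened locker 1, so this case is ruled out; weight (1/4)·0 = 0.
If it is in locker 2 (prior 1/4): locker 3 is available but not opened, probability 1/3; weight (1/4)·(1/3) = 1/12.
If it is in locker 3 (prior 1/4): locker 3 holds the prize so is unavailable; the attendant chooses uniformly among the 2 others, probability 1/2; weight (1/4)·(1/2) = 1/8.
If it is in locker 4 (prior 1/4): locker 3 is available but not opened; locker 1 gets probability (1 − 2/3)/2 = 1/6; weight (1/4)·(1/6) = 1/24.
The weights sum to 1/4.
So P(the prize voucher in locker 3 | the attendant opened locker 1) = (1/8) / (1/4) = 1/2.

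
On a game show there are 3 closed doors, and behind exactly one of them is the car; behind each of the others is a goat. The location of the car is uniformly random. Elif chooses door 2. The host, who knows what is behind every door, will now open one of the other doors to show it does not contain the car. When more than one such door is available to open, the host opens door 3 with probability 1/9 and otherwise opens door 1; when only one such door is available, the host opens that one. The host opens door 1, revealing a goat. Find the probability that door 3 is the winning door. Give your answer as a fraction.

9/17

Condition on the true location of the car.
If it is behind door 1 (prior 1/3): the host opened door 1, so this case is ruled out; weight (1/3)·0 = 0.
If it is behind door 2 (prior 1/3): door 3 is available but not opened, probability 8/9; weight (1/3)·(8/9) = 8/27.
If it is behind door 3 (prior 1/3): only door 1 is available, probability 1; weight (1/3)·1 = 1/3.
The weights sum to 17/27.
So P(the car behind door 3 | the host opened door 1) = (1/3) / (17/27) = 9/17.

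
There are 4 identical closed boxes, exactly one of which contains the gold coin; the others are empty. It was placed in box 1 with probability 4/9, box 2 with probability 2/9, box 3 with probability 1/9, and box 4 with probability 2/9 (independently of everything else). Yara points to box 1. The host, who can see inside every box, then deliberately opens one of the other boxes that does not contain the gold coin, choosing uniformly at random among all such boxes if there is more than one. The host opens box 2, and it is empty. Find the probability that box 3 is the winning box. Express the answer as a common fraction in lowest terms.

3/17

Apply Bayes' rule, conditioning on where the gold coin actually is.
If it is in box 1 (prior 4/9): the host has 3 equally likely choices, so probability 1/3; weight (4/9)·(1/3) = 4/27.
If it is in box 2 (prior 2/9): the host opened box 2, so this case is ruled out; weight (2/9)·0 = 0.
If it is in box 3 (prior 1/9): the host has 2 equally likely choices, so probability 1/2; weight (1/9)·(1/2) = 1/18.
If it is in box 4 (prior 2/9): the host has 2 equally likely choices, so probability 1/2; weight (2/9)·(1/2) = 1/9.
The weights sum to 17/54.
So P(the gold coin in box 3 | the host opened box 2) = (1/18) / (17/54) = 3/17.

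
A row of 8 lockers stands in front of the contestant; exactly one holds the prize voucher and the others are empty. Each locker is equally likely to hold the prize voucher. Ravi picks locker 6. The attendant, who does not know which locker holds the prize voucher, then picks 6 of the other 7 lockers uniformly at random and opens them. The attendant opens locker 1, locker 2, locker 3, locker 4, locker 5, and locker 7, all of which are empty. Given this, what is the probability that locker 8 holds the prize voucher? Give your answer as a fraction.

1/2

Because the attendant chose which lockers to open without knowing where the prize voucher is, the choice is independent of the prize location. Learning that none of the 6 opened lockers holds the prize voucher simply rules out those 6 locations and leaves the remaining 2 lockers still equally likely by symmetry.
So P(the prize voucher in locker 8) = 1/2.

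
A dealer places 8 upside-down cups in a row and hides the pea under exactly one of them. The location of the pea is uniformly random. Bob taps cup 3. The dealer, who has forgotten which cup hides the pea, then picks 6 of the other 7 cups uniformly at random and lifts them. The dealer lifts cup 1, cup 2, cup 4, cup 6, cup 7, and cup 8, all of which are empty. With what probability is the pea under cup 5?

1/2

Because the dealer chose which cups to lift without knowing where the pea is, the choice is independent of the prize location. Learning that none of the 6 opened cups holds the pea simply rules out those 6 locations and leaves the remaining 2 cups still equally likely by symmetry.
So P(the pea under cup 5) = 1/2.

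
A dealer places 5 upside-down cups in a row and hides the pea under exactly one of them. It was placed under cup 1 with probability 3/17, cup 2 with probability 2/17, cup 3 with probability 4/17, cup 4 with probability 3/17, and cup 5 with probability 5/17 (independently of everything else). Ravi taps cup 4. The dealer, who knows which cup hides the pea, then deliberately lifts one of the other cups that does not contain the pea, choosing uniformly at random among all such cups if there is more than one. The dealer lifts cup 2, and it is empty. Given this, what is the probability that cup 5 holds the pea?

Apply Bayes' rule, conditioning on where the pea actually is.
If it is under cup 1 (prior 3/17): the dealer has 3 equally likely choices, so probability 1/3; weight (3/17)·(1/3) = 1/17.
If it is under cup 2 (prior 2/17): the dealer opened cup 2, so this case is ruled out; weight (2/17)·0 = 0.
If it is under cup 3 (prior 4/17): the dealer has 3 equally likely choices, so probability 1/3; weight (4/17)·(1/3) = 4/51.
If it is under cup 4 (prior 3/17): the dealer has 4 equally likely choices, so probability 1/4; weight (3/17)·(1/4) = 3/68.
If it is under cup 5 (prior 5/17): the dealer has 3 equally likely choices, so probability 1/3; weight (5/17)·(1/3) = 5/51.
The weights sum to 19/68.
So P(the pea under cup 5 | the dealer opened cup 2) = (5/51) / (19/68) = 20/57.

20/57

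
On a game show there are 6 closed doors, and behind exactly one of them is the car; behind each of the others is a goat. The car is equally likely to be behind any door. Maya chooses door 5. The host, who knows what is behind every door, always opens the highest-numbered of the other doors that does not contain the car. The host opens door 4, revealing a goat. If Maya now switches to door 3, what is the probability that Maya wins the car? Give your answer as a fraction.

0

Condition on the true location of the car.
If it is behind any of doors 1, 2, 3, and 5 (prior 1/6 each): the host would have opened door 6 instead, probability 0; weight (1/6)·0 = 0 each.
If it is behind door 4 (prior 1/6): the host opened door 4, so this case is ruled out; weight (1/6)·0 = 0.
If it is behind door 6 (prior 1/6): door 4 is the highest-numbered option available, probability 1; weight (1/6)·1 = 1/6.
The weights sum to 1/6.
So P(the car behind door 3 | the host opened door 4) = 0 / (1/6) = 0.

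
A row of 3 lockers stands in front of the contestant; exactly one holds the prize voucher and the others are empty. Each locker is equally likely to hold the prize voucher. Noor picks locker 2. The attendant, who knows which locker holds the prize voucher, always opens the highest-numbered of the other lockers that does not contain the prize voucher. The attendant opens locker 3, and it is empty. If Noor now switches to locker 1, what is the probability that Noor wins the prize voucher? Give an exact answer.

1/2

Apply Bayes' rule, conditioning on where the prize voucher actually is.
If it is in either of lockers 1 and 2 (prior 1/3 each): locker 3 is the highest-numbered option available, probability 1; weight (1/3)·1 = 1/3 each.
If it is in locker 3 (prior 1/3): the attendant opened locker 3, so this case is ruled out; weight (1/3)·0 = 0.
The weights sum to 2/3.
So P(the prize voucher in locker 1 | the attendant opened locker 3) = (1/3) / (2/3) = 1/2.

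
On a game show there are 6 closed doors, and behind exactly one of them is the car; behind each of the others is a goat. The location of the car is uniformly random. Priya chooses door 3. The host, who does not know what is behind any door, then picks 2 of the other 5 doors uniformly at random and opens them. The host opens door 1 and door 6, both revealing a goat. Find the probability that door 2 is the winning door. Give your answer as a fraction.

1/4

Condition on the true location of the car.
If it is behind either of doors 1 and 6 (prior 1/6 each): that door was opened and seen not to hold the prize — ruled out; weight (1/6)·0 = 0 each.
If it is behind any of doors 2, 3, 4, and 5 (prior 1/6 each): the host picks exactly this set with probability 1/10 regardless, and none is the prize; weight (1/6)·(1/10) = 1/60 each.
The weights sum to 1/15.
So P(the car behind door 2 | the host opened door 1 and door 6) = (1/60) / (1/15) = 1/4.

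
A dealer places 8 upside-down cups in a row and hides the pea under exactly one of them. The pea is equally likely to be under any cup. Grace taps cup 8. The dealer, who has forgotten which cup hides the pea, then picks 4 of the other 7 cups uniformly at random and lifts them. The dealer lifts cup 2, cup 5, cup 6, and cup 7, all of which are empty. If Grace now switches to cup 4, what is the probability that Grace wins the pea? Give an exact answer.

Condition on the true location of the pea.
If it is under any of cups 1, 3, 4, and 8 (prior 1/8 each): the dealer picks exactly this set with probability 1/35 regardless, and none is the prize; weight (1/8)·(1/35) = 1/280 each.
If it is under any of cups 2, 5, 6, and 7 (prior 1/8 each): that cup was opened and seen not to hold the prize — ruled out; weight (1/8)·0 = 0 each.
The weights sum to 1/70.
So P(the pea under cup 4 | the dealer opened cup 2, cup 5, cup 6, and cup 7) = (1/280) / (1/70) = 1/4.

1/4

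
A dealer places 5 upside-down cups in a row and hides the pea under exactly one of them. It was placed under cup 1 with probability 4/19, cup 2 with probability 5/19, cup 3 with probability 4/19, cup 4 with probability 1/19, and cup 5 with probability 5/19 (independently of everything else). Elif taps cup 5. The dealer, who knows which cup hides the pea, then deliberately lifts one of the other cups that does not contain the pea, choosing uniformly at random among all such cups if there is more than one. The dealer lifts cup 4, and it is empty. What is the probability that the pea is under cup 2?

20/67

Consider each possible location of the pea in turn.
If it is under either of cups 1 and 3 (prior 4/19 each): the dealer has 3 equally likely choices, so probability 1/3; weight (4/19)·(1/3) = 4/57 each.
If it is under cup 2 (prior 5/19): the dealer has 3 equally likely choices, so probability 1/3; weight (5/19)·(1/3) = 5/57.
If it is under cup 4 (prior 1/19): the dealer opened cup 4, so this case is ruled out; weight (1/19)·0 = 0.
If it is under cup 5 (prior 5/19): the dealer has 4 equally likely choices, so probability 1/4; weight (5/19)·(1/4) = 5/76.
The weights sum to 67/228.
So P(the pea under cup 2 | the dealer opened cup 4) = (5/57) / (67/228) = 20/67.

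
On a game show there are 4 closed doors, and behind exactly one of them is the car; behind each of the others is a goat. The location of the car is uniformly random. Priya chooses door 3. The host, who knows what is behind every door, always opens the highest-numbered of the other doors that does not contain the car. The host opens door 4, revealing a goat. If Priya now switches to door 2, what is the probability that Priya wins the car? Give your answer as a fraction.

1/3

Consider each possible location of the car in turn.
If it is behind any of doors 1, 2, and 3 (prior 1/4 each): door 4 is the highest-numbered option available, probability 1; weight (1/4)·1 = 1/4 each.
If it is behind door 4 (prior 1/4): the host opened door 4, so this case is ruled out; weight (1/4)·0 = 0.
The weights sum to 3/4.
So P(the car behind door 2 | the host opened door 4) = (1/4) / (3/4) = 1/3.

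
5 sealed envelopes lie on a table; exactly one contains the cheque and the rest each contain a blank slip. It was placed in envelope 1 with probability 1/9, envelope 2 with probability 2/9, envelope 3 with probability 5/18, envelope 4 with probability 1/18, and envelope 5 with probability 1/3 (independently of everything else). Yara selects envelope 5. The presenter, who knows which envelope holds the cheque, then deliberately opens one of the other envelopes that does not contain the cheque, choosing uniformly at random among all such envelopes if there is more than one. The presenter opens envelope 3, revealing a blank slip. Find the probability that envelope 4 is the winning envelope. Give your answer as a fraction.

2/23

Consider each possible location of the cheque in turn.
If it is in envelope 1 (prior 1/9): the presenter has 3 equally likely choices, so probability 1/3; weight (1/9)·(1/3) = 1/27.
If it is in envelope 2 (prior 2/9): the presenter has 3 equally likely choices, so probability 1/3; weight (2/9)·(1/3) = 2/27.
If it is in envelope 3 (prior 5/18): the presenter opened envelope 3, so this case is ruled out; weight (5/18)·0 = 0.
If it is in envelope 4 (prior 1/18): the presenter has 3 equally likely choices, so probability 1/3; weight (1/18)·(1/3) = 1/54.
If it is in envelope 5 (prior 1/3): the presenter has 4 equally likely choices, so probability 1/4; weight (1/3)·(1/4) = 1/12.
The weights sum to 23/108.
So P(the cheque in envelope 4 | the presenter opened envelope 3) = (1/54) / (23/108) = 2/23.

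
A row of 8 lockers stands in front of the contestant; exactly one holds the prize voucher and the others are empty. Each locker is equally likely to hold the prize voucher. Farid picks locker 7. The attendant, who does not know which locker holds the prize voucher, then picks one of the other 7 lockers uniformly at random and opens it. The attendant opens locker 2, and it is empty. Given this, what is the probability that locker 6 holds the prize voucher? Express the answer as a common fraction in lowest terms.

1/7

Condition on the true location of the prize voucher.
If it is in any of lockers 1, 3, 4, 5, 6, 7, and 8 (prior 1/8 each): the attendant picks locker 2 with probability 1/7 regardless, and it is not the prize; weight (1/8)·(1/7) = 1/56 each.
If it is in locker 2 (prior 1/8): the attendant opened locker 2, so this case is ruled out; weight (1/8)·0 = 0.
The weights sum to 1/8.
So P(the prize voucher in locker 6 | the attendant opened locker 2) = (1/56) / (1/8) = 1/7.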